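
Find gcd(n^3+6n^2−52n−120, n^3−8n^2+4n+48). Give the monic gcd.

n^2−4n−12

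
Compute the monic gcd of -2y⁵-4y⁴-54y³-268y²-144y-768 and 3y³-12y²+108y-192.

Apply the Euclidean algorithm:
  -2y⁵-4y⁴-54y³-268y²-144y-768 = (-(2/3)y²-4y-10)(3y³-12y²+108y-192) + (-84y²+168y-2688)
  3y³-12y²+108y-192 = (-(1/28)y+1/14)(-84y²+168y-2688) + (0)
Last nonzero remainder: -84y²+168y-2688. Dividing through by -84 gives the monic gcd y²-2y+32.

y²-2y+32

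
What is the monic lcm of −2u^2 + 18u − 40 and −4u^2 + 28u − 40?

u^3 − 11u^2 + 38u − 40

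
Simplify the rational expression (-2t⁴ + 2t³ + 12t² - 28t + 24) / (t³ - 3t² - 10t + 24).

(-2t² + 4t - 4)/(t - 4)

Euclidean algorithm in ℚ[t]:
  -2t⁴ + 2t³ + 12t² - 28t + 24 = (-2t - 4)(t³ - 3t² - 10t + 24) + (-20t² - 20t + 120)
  t³ - 3t² - 10t + 24 = (-(1/20)t + 1/5)(-20t² - 20t + 120) + (0)
Last nonzero remainder: -20t² - 20t + 120. Dividing through by -20 gives the monic gcd t² + t - 6.
Cancel t² + t - 6 from numerator and denominator to get the reduced form.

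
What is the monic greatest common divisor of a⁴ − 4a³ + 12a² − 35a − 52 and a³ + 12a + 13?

a³ + 12a + 13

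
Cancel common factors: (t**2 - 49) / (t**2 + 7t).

Euclidean algorithm in ℚ[t]:
  t**2 - 49 = (t**2 + 7t) + (-7t - 49)
  t**2 + 7t = (-(1/7)t)(-7t - 49) + (0)
Last nonzero remainder: -7t - 49. Dividing through by -7 gives the monic gcd t + 7.
Cancel t + 7 from numerator and denominator to get the reduced form.

(t - 7)/(t)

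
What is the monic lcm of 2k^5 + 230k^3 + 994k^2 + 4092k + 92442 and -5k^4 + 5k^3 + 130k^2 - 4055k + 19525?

Apply the Euclidean algorithm:
  2k^5 + 230k^3 + 994k^2 + 4092k + 92442 = (-(2/5)k - 2/5)(-5k^4 + 5k^3 + 130k^2 - 4055k + 19525) + (284k^3 - 576k^2 + 10280k + 100252)
  -5k^4 + 5k^3 + 130k^2 - 4055k + 19525 = (-(5/284)k - 365/20164)(284k^3 - 576k^2 + 10280k + 100252) + ((1515120/5041)k^2 - (10605840/5041)k + 1515120/71)
  284k^3 - 576k^2 + 10280k + 100252 = ((357911/378780)k + 1779473/378780)((1515120/5041)k^2 - (10605840/5041)k + 1515120/71) + (0)
Last nonzero remainder: (1515120/5041)k^2 - (10605840/5041)k + 1515120/71. Dividing through by 1515120/5041 gives the monic gcd k^2 - 7k + 71.
Then lcm(f, g) = f·g / gcd(f, g); expanding and making the result monic gives the answer.

k^7 + 6k^6 + 60k^5 + 1187k^4 - 1297k^3 + 31162k^2 + 164796k - 2542155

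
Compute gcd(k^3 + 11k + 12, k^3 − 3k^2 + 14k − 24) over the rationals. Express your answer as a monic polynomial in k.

k^2 − k + 12

Apply the Euclidean algorithm:
  k^3 + 11k + 12 = (k^3 − 3k^2 + 14k − 24) + (3k^2 − 3k + 36)
  k^3 − 3k^2 + 14k − 24 = ((1/3)k − 2/3)(3k^2 − 3k + 36) + (0)
Last nonzero remainder: 3k^2 − 3k + 36. Dividing through by 3 gives the monic gcd k^2 − k + 12.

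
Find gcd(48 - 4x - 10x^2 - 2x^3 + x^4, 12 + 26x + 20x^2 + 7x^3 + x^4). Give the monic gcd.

By polynomial division,
  x^4 - 2x^3 - 10x^2 - 4x + 48 = (x^4 + 7x^3 + 20x^2 + 26x + 12) + (-9x^3 - 30x^2 - 30x + 36)
  x^4 + 7x^3 + 20x^2 + 26x + 12 = (-(1/9)x - 11/27)(-9x^3 - 30x^2 - 30x + 36) + ((40/9)x^2 + (160/9)x + 80/3)
  -9x^3 - 30x^2 - 30x + 36 = (-(81/40)x + 27/20)((40/9)x^2 + (160/9)x + 80/3) + (0)
Last nonzero remainder: (40/9)x^2 + (160/9)x + 80/3. Dividing through by 40/9 gives the monic gcd x^2 + 4x + 6.

6 + 4x + x^2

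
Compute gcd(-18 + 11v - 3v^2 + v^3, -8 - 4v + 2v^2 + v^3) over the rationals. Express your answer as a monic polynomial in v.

Euclidean algorithm in ℚ[v]:
  v^3 - 3v^2 + 11v - 18 = (v^3 + 2v^2 - 4v - 8) + (-5v^2 + 15v - 10)
  v^3 + 2v^2 - 4v - 8 = (-(1/5)v - 1)(-5v^2 + 15v - 10) + (9v - 18)
  -5v^2 + 15v - 10 = (-(5/9)v + 5/9)(9v - 18) + (0)
Last nonzero remainder: 9v - 18. Dividing through by 9 gives the monic gcd v - 2.

-2 + v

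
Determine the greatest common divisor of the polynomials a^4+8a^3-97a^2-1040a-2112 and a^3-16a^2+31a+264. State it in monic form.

a^2-8a-33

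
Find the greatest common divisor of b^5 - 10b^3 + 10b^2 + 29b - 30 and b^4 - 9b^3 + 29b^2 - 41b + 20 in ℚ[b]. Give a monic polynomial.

Repeated division with remainder:
  b^5 - 10b^3 + 10b^2 + 29b - 30 = (b + 9)(b^4 - 9b^3 + 29b^2 - 41b + 20) + (42b^3 - 210b^2 + 378b - 210)
  b^4 - 9b^3 + 29b^2 - 41b + 20 = ((1/42)b - 2/21)(42b^3 - 210b^2 + 378b - 210) + (0)
Last nonzero remainder: 42b^3 - 210b^2 + 378b - 210. Dividing through by 42 gives the monic gcd b^3 - 5b^2 + 9b - 5.

b^3 - 5b^2 + 9b - 5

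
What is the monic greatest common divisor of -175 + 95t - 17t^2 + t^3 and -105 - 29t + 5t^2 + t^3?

-5 + t

Repeated division with remainder:
  t^3 - 17t^2 + 95t - 175 = (t^3 + 5t^2 - 29t - 105) + (-22t^2 + 124t - 70)
  t^3 + 5t^2 - 29t - 105 = (-(1/22)t - 117/242)(-22t^2 + 124t - 70) + ((3360/121)t - 16800/121)
  -22t^2 + 124t - 70 = (-(1331/1680)t + 121/240)((3360/121)t - 16800/121) + (0)
Last nonzero remainder: (3360/121)t - 16800/121. Dividing through by 3360/121 gives the monic gcd t - 5.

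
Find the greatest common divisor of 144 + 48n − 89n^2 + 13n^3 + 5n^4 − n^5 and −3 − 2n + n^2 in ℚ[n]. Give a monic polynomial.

Repeated division with remainder:
  −n^5 + 5n^4 + 13n^3 − 89n^2 + 48n + 144 = (−n^3 + 3n^2 + 16n − 48)(n^2 − 2n − 3) + (0)
The last nonzero remainder n^2 − 2n − 3 is already monic.

−3 − 2n + n^2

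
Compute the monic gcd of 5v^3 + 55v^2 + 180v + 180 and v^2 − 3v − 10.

By polynomial division,
  5v^3 + 55v^2 + 180v + 180 = (5v + 70)(v^2 − 3v − 10) + (440v + 880)
  v^2 − 3v − 10 = ((1/440)v − 1/88)(440v + 880) + (0)
Last nonzero remainder: 440v + 880. Dividing through by 440 gives the monic gcd v + 2.

v + 2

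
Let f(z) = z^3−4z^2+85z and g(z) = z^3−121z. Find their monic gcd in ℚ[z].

z

By polynomial division,
  z^3−4z^2+85z = (z^3−121z) + (−4z^2+206z)
  z^3−121z = (−(1/4)z−103/8)(−4z^2+206z) + ((10125/4)z)
  −4z^2+206z = (−(16/10125)z+824/10125)((10125/4)z) + (0)
Last nonzero remainder: (10125/4)z. Dividing through by 10125/4 gives the monic gcd z.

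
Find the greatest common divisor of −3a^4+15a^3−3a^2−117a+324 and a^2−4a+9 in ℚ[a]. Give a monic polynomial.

Euclidean algorithm in ℚ[a]:
  −3a^4+15a^3−3a^2−117a+324 = (−3a^2+3a+36)(a^2−4a+9) + (0)
The last nonzero remainder a^2−4a+9 is already monic.

a^2−4a+9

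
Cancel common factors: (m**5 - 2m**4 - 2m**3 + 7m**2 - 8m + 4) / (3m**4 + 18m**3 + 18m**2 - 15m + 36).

(m**3 - m**2 - 4m + 4)/(3m**2 + 21m + 36)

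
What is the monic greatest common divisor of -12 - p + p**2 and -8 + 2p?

-4 + p

Euclidean algorithm in ℚ[p]:
  p**2 - p - 12 = ((1/2)p + 3/2)(2p - 8) + (0)
Last nonzero remainder: 2p - 8. Dividing through by 2 gives the monic gcd p - 4.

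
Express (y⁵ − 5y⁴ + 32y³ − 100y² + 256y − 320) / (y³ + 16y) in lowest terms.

(y³ − 5y² + 16y − 20)/(y)

Repeated division with remainder:
  y⁵ − 5y⁴ + 32y³ − 100y² + 256y − 320 = (y² − 5y + 16)(y³ + 16y) + (−20y² − 320)
  y³ + 16y = (−(1/20)y)(−20y² − 320) + (0)
Last nonzero remainder: −20y² − 320. Dividing through by −20 gives the monic gcd y² + 16.
Cancel y² + 16 from numerator and denominator to get the reduced form.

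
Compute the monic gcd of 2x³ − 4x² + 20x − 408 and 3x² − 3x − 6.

1

By polynomial division,
  2x³ − 4x² + 20x − 408 = ((2/3)x − 2/3)(3x² − 3x − 6) + (22x − 412)
  3x² − 3x − 6 = ((3/22)x + 585/242)(22x − 412) + (119784/121)
  22x − 412 = ((1331/59892)x − 12463/29946)(119784/121) + (0)
The last nonzero remainder is the constant 119784/121, so the polynomials are coprime and gcd = 1.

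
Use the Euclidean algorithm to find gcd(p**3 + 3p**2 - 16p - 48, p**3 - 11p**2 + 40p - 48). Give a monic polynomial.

By polynomial division,
  p**3 + 3p**2 - 16p - 48 = (p**3 - 11p**2 + 40p - 48) + (14p**2 - 56p)
  p**3 - 11p**2 + 40p - 48 = ((1/14)p - 1/2)(14p**2 - 56p) + (12p - 48)
  14p**2 - 56p = ((7/6)p)(12p - 48) + (0)
Last nonzero remainder: 12p - 48. Dividing through by 12 gives the monic gcd p - 4.

p - 4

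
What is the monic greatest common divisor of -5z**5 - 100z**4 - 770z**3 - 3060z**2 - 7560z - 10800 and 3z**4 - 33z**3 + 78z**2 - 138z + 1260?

z**2 + 2z + 10

Apply the Euclidean algorithm:
  -5z**5 - 100z**4 - 770z**3 - 3060z**2 - 7560z - 10800 = (-(5/3)z - 155/3)(3z**4 - 33z**3 + 78z**2 - 138z + 1260) + (-2345z**3 + 740z**2 - 12590z + 54300)
  3z**4 - 33z**3 + 78z**2 - 138z + 1260 = (-(3/2345)z + 15033/1099805)(-2345z**3 + 740z**2 - 12590z + 54300) + ((11389248/219961)z**2 + (22778496/219961)z + 113892480/219961)
  -2345z**3 + 740z**2 - 12590z + 54300 = (-(515808545/11389248)z + 199064705/1898208)((11389248/219961)z**2 + (22778496/219961)z + 113892480/219961) + (0)
Last nonzero remainder: (11389248/219961)z**2 + (22778496/219961)z + 113892480/219961. Dividing through by 11389248/219961 gives the monic gcd z**2 + 2z + 10.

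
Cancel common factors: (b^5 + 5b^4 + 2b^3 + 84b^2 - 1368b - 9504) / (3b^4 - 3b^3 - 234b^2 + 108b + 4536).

(b^2 - b + 44)/(3b - 21)

By polynomial division,
  b^5 + 5b^4 + 2b^3 + 84b^2 - 1368b - 9504 = ((1/3)b + 2)(3b^4 - 3b^3 - 234b^2 + 108b + 4536) + (86b^3 + 516b^2 - 3096b - 18576)
  3b^4 - 3b^3 - 234b^2 + 108b + 4536 = ((3/86)b - 21/86)(86b^3 + 516b^2 - 3096b - 18576) + (0)
Last nonzero remainder: 86b^3 + 516b^2 - 3096b - 18576. Dividing through by 86 gives the monic gcd b^3 + 6b^2 - 36b - 216.
Cancel b^3 + 6b^2 - 36b - 216 from numerator and denominator to get the reduced form.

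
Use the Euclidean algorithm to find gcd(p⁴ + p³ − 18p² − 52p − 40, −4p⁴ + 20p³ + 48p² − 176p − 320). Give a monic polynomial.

Repeated division with remainder:
  p⁴ + p³ − 18p² − 52p − 40 = (−1/4)(−4p⁴ + 20p³ + 48p² − 176p − 320) + (6p³ − 6p² − 96p − 120)
  −4p⁴ + 20p³ + 48p² − 176p − 320 = (−(2/3)p + 8/3)(6p³ − 6p² − 96p − 120) + (0)
Last nonzero remainder: 6p³ − 6p² − 96p − 120. Dividing through by 6 gives the monic gcd p³ − p² − 16p − 20.

p³ − p² − 16p − 20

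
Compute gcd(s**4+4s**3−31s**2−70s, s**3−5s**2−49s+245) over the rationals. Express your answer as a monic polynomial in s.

By polynomial division,
  s**4+4s**3−31s**2−70s = (s+9)(s**3−5s**2−49s+245) + (63s**2+126s−2205)
  s**3−5s**2−49s+245 = ((1/63)s−1/9)(63s**2+126s−2205) + (0)
Last nonzero remainder: 63s**2+126s−2205. Dividing through by 63 gives the monic gcd s**2+2s−35.

s**2+2s−35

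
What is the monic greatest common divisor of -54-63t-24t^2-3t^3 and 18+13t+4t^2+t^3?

Apply the Euclidean algorithm:
  -3t^3-24t^2-63t-54 = (-3)(t^3+4t^2+13t+18) + (-12t^2-24t)
  t^3+4t^2+13t+18 = (-(1/12)t-1/6)(-12t^2-24t) + (9t+18)
  -12t^2-24t = (-(4/3)t)(9t+18) + (0)
Last nonzero remainder: 9t+18. Dividing through by 9 gives the monic gcd t+2.

2+t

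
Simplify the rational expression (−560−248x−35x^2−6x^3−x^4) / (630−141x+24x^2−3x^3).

(16+8x+x^2)/(−18+3x)

By polynomial division,
  −x^4−6x^3−35x^2−248x−560 = ((1/3)x+14/3)(−3x^3+24x^2−141x+630) + (−100x^2+200x−3500)
  −3x^3+24x^2−141x+630 = ((3/100)x−9/50)(−100x^2+200x−3500) + (0)
Last nonzero remainder: −100x^2+200x−3500. Dividing through by −100 gives the monic gcd x^2−2x+35.
Cancel x^2−2x+35 from numerator and denominator to get the reduced form.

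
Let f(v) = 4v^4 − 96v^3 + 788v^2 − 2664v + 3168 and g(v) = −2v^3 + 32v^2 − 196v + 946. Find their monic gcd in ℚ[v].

v − 11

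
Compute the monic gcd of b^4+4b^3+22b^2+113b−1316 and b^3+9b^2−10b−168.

Repeated division with remainder:
  b^4+4b^3+22b^2+113b−1316 = (b−5)(b^3+9b^2−10b−168) + (77b^2+231b−2156)
  b^3+9b^2−10b−168 = ((1/77)b+6/77)(77b^2+231b−2156) + (0)
Last nonzero remainder: 77b^2+231b−2156. Dividing through by 77 gives the monic gcd b^2+3b−28.

b^2+3b−28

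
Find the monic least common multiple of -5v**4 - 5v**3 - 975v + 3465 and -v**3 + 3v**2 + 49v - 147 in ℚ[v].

v**5 - 6v**4 - 7v**3 + 195v**2 - 2058v + 4851

Euclidean algorithm in ℚ[v]:
  -5v**4 - 5v**3 - 975v + 3465 = (5v + 20)(-v**3 + 3v**2 + 49v - 147) + (-305v**2 - 1220v + 6405)
  -v**3 + 3v**2 + 49v - 147 = ((1/305)v - 7/305)(-305v**2 - 1220v + 6405) + (0)
Last nonzero remainder: -305v**2 - 1220v + 6405. Dividing through by -305 gives the monic gcd v**2 + 4v - 21.
Then lcm(f, g) = f·g / gcd(f, g); expanding and making the result monic gives the answer.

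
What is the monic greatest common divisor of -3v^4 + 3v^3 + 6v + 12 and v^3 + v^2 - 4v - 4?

Apply the Euclidean algorithm:
  -3v^4 + 3v^3 + 6v + 12 = (-3v + 6)(v^3 + v^2 - 4v - 4) + (-18v^2 + 18v + 36)
  v^3 + v^2 - 4v - 4 = (-(1/18)v - 1/9)(-18v^2 + 18v + 36) + (0)
Last nonzero remainder: -18v^2 + 18v + 36. Dividing through by -18 gives the monic gcd v^2 - v - 2.

v^2 - v - 2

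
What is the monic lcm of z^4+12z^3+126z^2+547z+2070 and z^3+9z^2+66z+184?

z^5+16z^4+174z^3+1051z^2+4258z+8280

Repeated division with remainder:
  z^4+12z^3+126z^2+547z+2070 = (z+3)(z^3+9z^2+66z+184) + (33z^2+165z+1518)
  z^3+9z^2+66z+184 = ((1/33)z+4/33)(33z^2+165z+1518) + (0)
Last nonzero remainder: 33z^2+165z+1518. Dividing through by 33 gives the monic gcd z^2+5z+46.
Then lcm(f, g) = f·g / gcd(f, g); expanding and making the result monic gives the answer.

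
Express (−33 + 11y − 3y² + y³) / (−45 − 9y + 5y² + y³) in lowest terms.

(11 + y²)/(15 + 8y + y²)

Euclidean algorithm in ℚ[y]:
  y³ − 3y² + 11y − 33 = (y³ + 5y² − 9y − 45) + (−8y² + 20y + 12)
  y³ + 5y² − 9y − 45 = (−(1/8)y − 15/16)(−8y² + 20y + 12) + ((45/4)y − 135/4)
  −8y² + 20y + 12 = (−(32/45)y − 16/45)((45/4)y − 135/4) + (0)
Last nonzero remainder: (45/4)y − 135/4. Dividing through by 45/4 gives the monic gcd y − 3.
Cancel y − 3 from numerator and denominator to get the reduced form.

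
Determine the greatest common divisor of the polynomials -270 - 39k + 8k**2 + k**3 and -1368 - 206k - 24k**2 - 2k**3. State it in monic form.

Apply the Euclidean algorithm:
  k**3 + 8k**2 - 39k - 270 = (-1/2)(-2k**3 - 24k**2 - 206k - 1368) + (-4k**2 - 142k - 954)
  -2k**3 - 24k**2 - 206k - 1368 = ((1/2)k - 47/4)(-4k**2 - 142k - 954) + (-(2795/2)k - 25155/2)
  -4k**2 - 142k - 954 = ((8/2795)k + 212/2795)(-(2795/2)k - 25155/2) + (0)
Last nonzero remainder: -(2795/2)k - 25155/2. Dividing through by -2795/2 gives the monic gcd k + 9.

9 + k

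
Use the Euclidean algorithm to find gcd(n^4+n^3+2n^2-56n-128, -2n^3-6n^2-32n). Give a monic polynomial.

n^2+3n+16

Apply the Euclidean algorithm:
  n^4+n^3+2n^2-56n-128 = (-(1/2)n+1)(-2n^3-6n^2-32n) + (-8n^2-24n-128)
  -2n^3-6n^2-32n = ((1/4)n)(-8n^2-24n-128) + (0)
Last nonzero remainder: -8n^2-24n-128. Dividing through by -8 gives the monic gcd n^2+3n+16.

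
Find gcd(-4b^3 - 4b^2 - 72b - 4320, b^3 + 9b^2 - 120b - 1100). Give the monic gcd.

b + 10

Repeated division with remainder:
  -4b^3 - 4b^2 - 72b - 4320 = (-4)(b^3 + 9b^2 - 120b - 1100) + (32b^2 - 552b - 8720)
  b^3 + 9b^2 - 120b - 1100 = ((1/32)b + 105/128)(32b^2 - 552b - 8720) + ((9685/16)b + 48425/8)
  32b^2 - 552b - 8720 = ((512/9685)b - 13952/9685)((9685/16)b + 48425/8) + (0)
Last nonzero remainder: (9685/16)b + 48425/8. Dividing through by 9685/16 gives the monic gcd b + 10.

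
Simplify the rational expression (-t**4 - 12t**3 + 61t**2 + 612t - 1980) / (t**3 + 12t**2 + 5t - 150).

(-t**2 - 5t + 66)/(t + 5)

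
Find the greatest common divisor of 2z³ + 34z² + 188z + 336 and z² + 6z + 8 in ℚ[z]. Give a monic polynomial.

Euclidean algorithm in ℚ[z]:
  2z³ + 34z² + 188z + 336 = (2z + 22)(z² + 6z + 8) + (40z + 160)
  z² + 6z + 8 = ((1/40)z + 1/20)(40z + 160) + (0)
Last nonzero remainder: 40z + 160. Dividing through by 40 gives the monic gcd z + 4.

z + 4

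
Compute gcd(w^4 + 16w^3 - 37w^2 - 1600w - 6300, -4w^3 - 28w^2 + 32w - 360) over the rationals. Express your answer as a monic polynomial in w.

w + 9

By polynomial division,
  w^4 + 16w^3 - 37w^2 - 1600w - 6300 = (-(1/4)w - 9/4)(-4w^3 - 28w^2 + 32w - 360) + (-92w^2 - 1618w - 7110)
  -4w^3 - 28w^2 + 32w - 360 = ((1/23)w - 487/1058)(-92w^2 - 1618w - 7110) + (-(213525/529)w - 1921725/529)
  -92w^2 - 1618w - 7110 = ((48668/213525)w + 83582/42705)(-(213525/529)w - 1921725/529) + (0)
Last nonzero remainder: -(213525/529)w - 1921725/529. Dividing through by -213525/529 gives the monic gcd w + 9.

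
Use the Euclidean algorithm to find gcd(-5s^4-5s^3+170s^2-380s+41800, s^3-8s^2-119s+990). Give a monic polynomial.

s^2+s-110

By polynomial division,
  -5s^4-5s^3+170s^2-380s+41800 = (-5s-45)(s^3-8s^2-119s+990) + (-785s^2-785s+86350)
  s^3-8s^2-119s+990 = (-(1/785)s+9/785)(-785s^2-785s+86350) + (0)
Last nonzero remainder: -785s^2-785s+86350. Dividing through by -785 gives the monic gcd s^2+s-110.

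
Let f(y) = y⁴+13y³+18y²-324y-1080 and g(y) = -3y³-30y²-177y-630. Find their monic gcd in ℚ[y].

y+6

Euclidean algorithm in ℚ[y]:
  y⁴+13y³+18y²-324y-1080 = (-(1/3)y-1)(-3y³-30y²-177y-630) + (-71y²-711y-1710)
  -3y³-30y²-177y-630 = ((3/71)y-3/5041)(-71y²-711y-1710) + (-(530160/5041)y-3180960/5041)
  -71y²-711y-1710 = ((357911/530160)y+95779/35344)(-(530160/5041)y-3180960/5041) + (0)
Last nonzero remainder: -(530160/5041)y-3180960/5041. Dividing through by -530160/5041 gives the monic gcd y+6.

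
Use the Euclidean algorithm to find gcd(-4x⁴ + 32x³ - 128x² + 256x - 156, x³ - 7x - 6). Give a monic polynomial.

Euclidean algorithm in ℚ[x]:
  -4x⁴ + 32x³ - 128x² + 256x - 156 = (-4x + 32)(x³ - 7x - 6) + (-156x² + 456x + 36)
  x³ - 7x - 6 = (-(1/156)x - 19/1014)(-156x² + 456x + 36) + ((300/169)x - 900/169)
  -156x² + 456x + 36 = (-(2197/25)x - 169/25)((300/169)x - 900/169) + (0)
Last nonzero remainder: (300/169)x - 900/169. Dividing through by 300/169 gives the monic gcd x - 3.

x - 3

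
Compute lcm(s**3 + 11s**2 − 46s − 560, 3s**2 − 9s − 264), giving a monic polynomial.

s**4 − 167s**2 − 54s + 6160

Repeated division with remainder:
  s**3 + 11s**2 − 46s − 560 = ((1/3)s + 14/3)(3s**2 − 9s − 264) + (84s + 672)
  3s**2 − 9s − 264 = ((1/28)s − 11/28)(84s + 672) + (0)
Last nonzero remainder: 84s + 672. Dividing through by 84 gives the monic gcd s + 8.
Then lcm(f, g) = f·g / gcd(f, g); expanding and making the result monic gives the answer.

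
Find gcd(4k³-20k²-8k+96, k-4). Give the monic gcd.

k-4

Repeated division with remainder:
  4k³-20k²-8k+96 = (4k²-4k-24)(k-4) + (0)
The last nonzero remainder k-4 is already monic.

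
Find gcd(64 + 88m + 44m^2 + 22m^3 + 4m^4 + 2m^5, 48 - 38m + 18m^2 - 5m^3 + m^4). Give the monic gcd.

8 - m + m^2

By polynomial division,
  2m^5 + 4m^4 + 22m^3 + 44m^2 + 88m + 64 = (2m + 14)(m^4 - 5m^3 + 18m^2 - 38m + 48) + (56m^3 - 132m^2 + 524m - 608)
  m^4 - 5m^3 + 18m^2 - 38m + 48 = ((1/56)m - 37/784)(56m^3 - 132m^2 + 524m - 608) + ((473/196)m^2 - (473/196)m + 946/49)
  56m^3 - 132m^2 + 524m - 608 = ((10976/473)m - 14896/473)((473/196)m^2 - (473/196)m + 946/49) + (0)
Last nonzero remainder: (473/196)m^2 - (473/196)m + 946/49. Dividing through by 473/196 gives the monic gcd m^2 - m + 8.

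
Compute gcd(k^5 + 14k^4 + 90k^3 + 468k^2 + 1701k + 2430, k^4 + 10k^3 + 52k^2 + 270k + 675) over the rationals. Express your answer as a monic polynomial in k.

Apply the Euclidean algorithm:
  k^5 + 14k^4 + 90k^3 + 468k^2 + 1701k + 2430 = (k + 4)(k^4 + 10k^3 + 52k^2 + 270k + 675) + (-2k^3 - 10k^2 - 54k - 270)
  k^4 + 10k^3 + 52k^2 + 270k + 675 = (-(1/2)k - 5/2)(-2k^3 - 10k^2 - 54k - 270) + (0)
Last nonzero remainder: -2k^3 - 10k^2 - 54k - 270. Dividing through by -2 gives the monic gcd k^3 + 5k^2 + 27k + 135.

k^3 + 5k^2 + 27k + 135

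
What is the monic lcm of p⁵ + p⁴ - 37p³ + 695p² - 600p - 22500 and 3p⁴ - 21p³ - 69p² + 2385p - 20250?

Apply the Euclidean algorithm:
  p⁵ + p⁴ - 37p³ + 695p² - 600p - 22500 = ((1/3)p + 8/3)(3p⁴ - 21p³ - 69p² + 2385p - 20250) + (42p³ + 84p² - 210p + 31500)
  3p⁴ - 21p³ - 69p² + 2385p - 20250 = ((1/14)p - 9/14)(42p³ + 84p² - 210p + 31500) + (0)
Last nonzero remainder: 42p³ + 84p² - 210p + 31500. Dividing through by 42 gives the monic gcd p³ + 2p² - 5p + 750.
Then lcm(f, g) = f·g / gcd(f, g); expanding and making the result monic gives the answer.

p⁶ - 8p⁵ - 46p⁴ + 1028p³ - 6855p² - 17100p + 202500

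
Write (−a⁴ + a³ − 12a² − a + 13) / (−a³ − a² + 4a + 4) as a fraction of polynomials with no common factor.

By polynomial division,
  −a⁴ + a³ − 12a² − a + 13 = (a − 2)(−a³ − a² + 4a + 4) + (−18a² + 3a + 21)
  −a³ − a² + 4a + 4 = ((1/18)a + 7/108)(−18a² + 3a + 21) + ((95/36)a + 95/36)
  −18a² + 3a + 21 = (−(648/95)a + 756/95)((95/36)a + 95/36) + (0)
Last nonzero remainder: (95/36)a + 95/36. Dividing through by 95/36 gives the monic gcd a + 1.
Cancel a + 1 from numerator and denominator to get the reduced form.

(a³ − 2a² + 14a − 13)/(a² − 4)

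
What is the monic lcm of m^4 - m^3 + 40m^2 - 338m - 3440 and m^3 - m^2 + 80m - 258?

Repeated division with remainder:
  m^4 - m^3 + 40m^2 - 338m - 3440 = (m)(m^3 - m^2 + 80m - 258) + (-40m^2 - 80m - 3440)
  m^3 - m^2 + 80m - 258 = (-(1/40)m + 3/40)(-40m^2 - 80m - 3440) + (0)
Last nonzero remainder: -40m^2 - 80m - 3440. Dividing through by -40 gives the monic gcd m^2 + 2m + 86.
Then lcm(f, g) = f·g / gcd(f, g); expanding and making the result monic gives the answer.

m^5 - 4m^4 + 43m^3 - 458m^2 - 2426m + 10320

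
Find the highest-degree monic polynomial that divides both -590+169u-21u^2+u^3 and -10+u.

-10+u

Apply the Euclidean algorithm:
  u^3-21u^2+169u-590 = (u^2-11u+59)(u-10) + (0)
The last nonzero remainder u-10 is already monic.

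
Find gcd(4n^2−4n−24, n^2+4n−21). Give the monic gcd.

Euclidean algorithm in ℚ[n]:
  4n^2−4n−24 = (4)(n^2+4n−21) + (−20n+60)
  n^2+4n−21 = (−(1/20)n−7/20)(−20n+60) + (0)
Last nonzero remainder: −20n+60. Dividing through by −20 gives the monic gcd n−3.

n−3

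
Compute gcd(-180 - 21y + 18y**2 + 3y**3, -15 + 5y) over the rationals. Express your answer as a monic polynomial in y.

Euclidean algorithm in ℚ[y]:
  3y**3 + 18y**2 - 21y - 180 = ((3/5)y**2 + (27/5)y + 12)(5y - 15) + (0)
Last nonzero remainder: 5y - 15. Dividing through by 5 gives the monic gcd y - 3.

-3 + y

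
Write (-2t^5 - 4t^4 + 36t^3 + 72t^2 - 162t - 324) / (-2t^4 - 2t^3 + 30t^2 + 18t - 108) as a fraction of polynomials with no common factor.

(t^2 - t - 6)/(t - 2)

Apply the Euclidean algorithm:
  -2t^5 - 4t^4 + 36t^3 + 72t^2 - 162t - 324 = (t + 1)(-2t^4 - 2t^3 + 30t^2 + 18t - 108) + (8t^3 + 24t^2 - 72t - 216)
  -2t^4 - 2t^3 + 30t^2 + 18t - 108 = (-(1/4)t + 1/2)(8t^3 + 24t^2 - 72t - 216) + (0)
Last nonzero remainder: 8t^3 + 24t^2 - 72t - 216. Dividing through by 8 gives the monic gcd t^3 + 3t^2 - 9t - 27.
Cancel t^3 + 3t^2 - 9t - 27 from numerator and denominator to get the reduced form.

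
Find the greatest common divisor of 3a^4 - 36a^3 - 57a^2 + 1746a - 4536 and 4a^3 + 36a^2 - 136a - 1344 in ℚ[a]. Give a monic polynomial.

Apply the Euclidean algorithm:
  3a^4 - 36a^3 - 57a^2 + 1746a - 4536 = ((3/4)a - 63/4)(4a^3 + 36a^2 - 136a - 1344) + (612a^2 + 612a - 25704)
  4a^3 + 36a^2 - 136a - 1344 = ((1/153)a + 8/153)(612a^2 + 612a - 25704) + (0)
Last nonzero remainder: 612a^2 + 612a - 25704. Dividing through by 612 gives the monic gcd a^2 + a - 42.

a^2 + a - 42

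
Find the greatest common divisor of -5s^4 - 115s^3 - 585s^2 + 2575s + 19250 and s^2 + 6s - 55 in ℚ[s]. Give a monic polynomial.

s^2 + 6s - 55

Euclidean algorithm in ℚ[s]:
  -5s^4 - 115s^3 - 585s^2 + 2575s + 19250 = (-5s^2 - 85s - 350)(s^2 + 6s - 55) + (0)
The last nonzero remainder s^2 + 6s - 55 is already monic.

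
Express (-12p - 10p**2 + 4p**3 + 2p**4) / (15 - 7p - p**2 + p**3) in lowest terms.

(-4p - 2p**2 + 2p**3)/(5 - 4p + p**2)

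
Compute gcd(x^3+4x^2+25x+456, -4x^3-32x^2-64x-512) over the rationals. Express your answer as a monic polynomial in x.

x+8

Apply the Euclidean algorithm:
  x^3+4x^2+25x+456 = (-1/4)(-4x^3-32x^2-64x-512) + (-4x^2+9x+328)
  -4x^3-32x^2-64x-512 = (x+41/4)(-4x^2+9x+328) + (-(1937/4)x-3874)
  -4x^2+9x+328 = ((16/1937)x-164/1937)(-(1937/4)x-3874) + (0)
Last nonzero remainder: -(1937/4)x-3874. Dividing through by -1937/4 gives the monic gcd x+8.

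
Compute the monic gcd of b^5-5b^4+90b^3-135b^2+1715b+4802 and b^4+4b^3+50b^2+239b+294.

Repeated division with remainder:
  b^5-5b^4+90b^3-135b^2+1715b+4802 = (b-9)(b^4+4b^3+50b^2+239b+294) + (76b^3+76b^2+3572b+7448)
  b^4+4b^3+50b^2+239b+294 = ((1/76)b+3/76)(76b^3+76b^2+3572b+7448) + (0)
Last nonzero remainder: 76b^3+76b^2+3572b+7448. Dividing through by 76 gives the monic gcd b^3+b^2+47b+98.

b^3+b^2+47b+98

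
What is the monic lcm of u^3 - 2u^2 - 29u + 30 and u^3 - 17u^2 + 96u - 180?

u^5 - 13u^4 + 23u^3 + 289u^2 - 1200u + 900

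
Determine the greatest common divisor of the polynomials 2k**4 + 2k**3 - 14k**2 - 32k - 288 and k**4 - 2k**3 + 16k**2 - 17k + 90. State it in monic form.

k**2 + k + 9

By polynomial division,
  2k**4 + 2k**3 - 14k**2 - 32k - 288 = (2)(k**4 - 2k**3 + 16k**2 - 17k + 90) + (6k**3 - 46k**2 + 2k - 468)
  k**4 - 2k**3 + 16k**2 - 17k + 90 = ((1/6)k + 17/18)(6k**3 - 46k**2 + 2k - 468) + ((532/9)k**2 + (532/9)k + 532)
  6k**3 - 46k**2 + 2k - 468 = ((27/266)k - 117/133)((532/9)k**2 + (532/9)k + 532) + (0)
Last nonzero remainder: (532/9)k**2 + (532/9)k + 532. Dividing through by 532/9 gives the monic gcd k**2 + k + 9.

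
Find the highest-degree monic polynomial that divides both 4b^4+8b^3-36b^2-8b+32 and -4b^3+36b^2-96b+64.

Repeated division with remainder:
  4b^4+8b^3-36b^2-8b+32 = (-b-11)(-4b^3+36b^2-96b+64) + (264b^2-1000b+736)
  -4b^3+36b^2-96b+64 = (-(1/66)b+86/1089)(264b^2-1000b+736) + (-(6400/1089)b+6400/1089)
  264b^2-1000b+736 = (-(35937/800)b+25047/200)(-(6400/1089)b+6400/1089) + (0)
Last nonzero remainder: -(6400/1089)b+6400/1089. Dividing through by -6400/1089 gives the monic gcd b-1.

b-1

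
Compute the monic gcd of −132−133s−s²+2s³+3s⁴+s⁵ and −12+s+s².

Apply the Euclidean algorithm:
  s⁵+3s⁴+2s³−s²−133s−132 = (s³+2s²+12s+11)(s²+s−12) + (0)
The last nonzero remainder s²+s−12 is already monic.

−12+s+s²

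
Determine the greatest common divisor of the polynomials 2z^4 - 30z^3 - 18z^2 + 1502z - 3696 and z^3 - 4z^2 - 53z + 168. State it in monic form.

z^3 - 4z^2 - 53z + 168

Apply the Euclidean algorithm:
  2z^4 - 30z^3 - 18z^2 + 1502z - 3696 = (2z - 22)(z^3 - 4z^2 - 53z + 168) + (0)
The last nonzero remainder z^3 - 4z^2 - 53z + 168 is already monic.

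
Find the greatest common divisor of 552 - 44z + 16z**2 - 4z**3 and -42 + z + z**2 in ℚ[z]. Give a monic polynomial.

Repeated division with remainder:
  -4z**3 + 16z**2 - 44z + 552 = (-4z + 20)(z**2 + z - 42) + (-232z + 1392)
  z**2 + z - 42 = (-(1/232)z - 7/232)(-232z + 1392) + (0)
Last nonzero remainder: -232z + 1392. Dividing through by -232 gives the monic gcd z - 6.

-6 + z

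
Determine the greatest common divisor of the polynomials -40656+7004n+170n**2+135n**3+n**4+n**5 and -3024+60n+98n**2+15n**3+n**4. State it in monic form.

Repeated division with remainder:
  n**5+n**4+135n**3+170n**2+7004n-40656 = (n-14)(n**4+15n**3+98n**2+60n-3024) + (247n**3+1482n**2+10868n-82992)
  n**4+15n**3+98n**2+60n-3024 = ((1/247)n+9/247)(247n**3+1482n**2+10868n-82992) + (0)
Last nonzero remainder: 247n**3+1482n**2+10868n-82992. Dividing through by 247 gives the monic gcd n**3+6n**2+44n-336.

-336+44n+6n**2+n**3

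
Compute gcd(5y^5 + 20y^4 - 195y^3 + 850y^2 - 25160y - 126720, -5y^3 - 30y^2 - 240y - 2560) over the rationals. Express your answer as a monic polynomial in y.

Euclidean algorithm in ℚ[y]:
  5y^5 + 20y^4 - 195y^3 + 850y^2 - 25160y - 126720 = (-y^2 + 2y + 75)(-5y^3 - 30y^2 - 240y - 2560) + (1020y^2 - 2040y + 65280)
  -5y^3 - 30y^2 - 240y - 2560 = (-(1/204)y - 2/51)(1020y^2 - 2040y + 65280) + (0)
Last nonzero remainder: 1020y^2 - 2040y + 65280. Dividing through by 1020 gives the monic gcd y^2 - 2y + 64.

y^2 - 2y + 64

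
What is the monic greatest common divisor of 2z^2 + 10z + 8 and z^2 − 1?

By polynomial division,
  2z^2 + 10z + 8 = (2)(z^2 − 1) + (10z + 10)
  z^2 − 1 = ((1/10)z − 1/10)(10z + 10) + (0)
Last nonzero remainder: 10z + 10. Dividing through by 10 gives the monic gcd z + 1.

z + 1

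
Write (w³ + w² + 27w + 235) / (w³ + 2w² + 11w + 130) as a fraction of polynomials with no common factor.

(w² - 4w + 47)/(w² - 3w + 26)

By polynomial division,
  w³ + w² + 27w + 235 = (w³ + 2w² + 11w + 130) + (-w² + 16w + 105)
  w³ + 2w² + 11w + 130 = (-w - 18)(-w² + 16w + 105) + (404w + 2020)
  -w² + 16w + 105 = (-(1/404)w + 21/404)(404w + 2020) + (0)
Last nonzero remainder: 404w + 2020. Dividing through by 404 gives the monic gcd w + 5.
Cancel w + 5 from numerator and denominator to get the reduced form.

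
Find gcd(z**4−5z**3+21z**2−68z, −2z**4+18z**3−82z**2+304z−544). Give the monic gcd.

Euclidean algorithm in ℚ[z]:
  z**4−5z**3+21z**2−68z = (−1/2)(−2z**4+18z**3−82z**2+304z−544) + (4z**3−20z**2+84z−272)
  −2z**4+18z**3−82z**2+304z−544 = (−(1/2)z+2)(4z**3−20z**2+84z−272) + (0)
Last nonzero remainder: 4z**3−20z**2+84z−272. Dividing through by 4 gives the monic gcd z**3−5z**2+21z−68.

z**3−5z**2+21z−68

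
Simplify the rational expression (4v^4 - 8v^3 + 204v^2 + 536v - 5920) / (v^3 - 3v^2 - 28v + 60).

Euclidean algorithm in ℚ[v]:
  4v^4 - 8v^3 + 204v^2 + 536v - 5920 = (4v + 4)(v^3 - 3v^2 - 28v + 60) + (328v^2 + 408v - 6160)
  v^3 - 3v^2 - 28v + 60 = ((1/328)v - 87/6724)(328v^2 + 408v - 6160) + (-(6624/1681)v - 33120/1681)
  328v^2 + 408v - 6160 = (-(68921/828)v + 129437/414)(-(6624/1681)v - 33120/1681) + (0)
Last nonzero remainder: -(6624/1681)v - 33120/1681. Dividing through by -6624/1681 gives the monic gcd v + 5.
Cancel v + 5 from numerator and denominator to get the reduced form.

(4v^3 - 28v^2 + 344v - 1184)/(v^2 - 8v + 12)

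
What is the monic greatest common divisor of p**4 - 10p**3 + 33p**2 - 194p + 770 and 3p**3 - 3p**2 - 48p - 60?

p - 5

By polynomial division,
  p**4 - 10p**3 + 33p**2 - 194p + 770 = ((1/3)p - 3)(3p**3 - 3p**2 - 48p - 60) + (40p**2 - 318p + 590)
  3p**3 - 3p**2 - 48p - 60 = ((3/40)p + 417/800)(40p**2 - 318p + 590) + ((29403/400)p - 29403/80)
  40p**2 - 318p + 590 = ((16000/29403)p - 47200/29403)((29403/400)p - 29403/80) + (0)
Last nonzero remainder: (29403/400)p - 29403/80. Dividing through by 29403/400 gives the monic gcd p - 5.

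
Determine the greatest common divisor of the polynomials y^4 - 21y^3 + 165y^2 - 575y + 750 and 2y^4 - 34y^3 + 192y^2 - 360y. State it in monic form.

y^2 - 11y + 30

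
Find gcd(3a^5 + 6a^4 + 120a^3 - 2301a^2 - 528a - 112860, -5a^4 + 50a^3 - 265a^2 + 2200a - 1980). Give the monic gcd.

a^3 - 9a^2 + 44a - 396

Repeated division with remainder:
  3a^5 + 6a^4 + 120a^3 - 2301a^2 - 528a - 112860 = (-(3/5)a - 36/5)(-5a^4 + 50a^3 - 265a^2 + 2200a - 1980) + (321a^3 - 2889a^2 + 14124a - 127116)
  -5a^4 + 50a^3 - 265a^2 + 2200a - 1980 = (-(5/321)a + 5/321)(321a^3 - 2889a^2 + 14124a - 127116) + (0)
Last nonzero remainder: 321a^3 - 2889a^2 + 14124a - 127116. Dividing through by 321 gives the monic gcd a^3 - 9a^2 + 44a - 396.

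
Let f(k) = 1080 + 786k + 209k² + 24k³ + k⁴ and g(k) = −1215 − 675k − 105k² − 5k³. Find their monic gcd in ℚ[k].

9 + k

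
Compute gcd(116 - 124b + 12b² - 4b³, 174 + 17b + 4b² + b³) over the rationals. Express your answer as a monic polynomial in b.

29 - 2b + b²

By polynomial division,
  -4b³ + 12b² - 124b + 116 = (-4)(b³ + 4b² + 17b + 174) + (28b² - 56b + 812)
  b³ + 4b² + 17b + 174 = ((1/28)b + 3/14)(28b² - 56b + 812) + (0)
Last nonzero remainder: 28b² - 56b + 812. Dividing through by 28 gives the monic gcd b² - 2b + 29.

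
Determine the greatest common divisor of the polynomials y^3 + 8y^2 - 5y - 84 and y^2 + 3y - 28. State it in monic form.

y + 7

By polynomial division,
  y^3 + 8y^2 - 5y - 84 = (y + 5)(y^2 + 3y - 28) + (8y + 56)
  y^2 + 3y - 28 = ((1/8)y - 1/2)(8y + 56) + (0)
Last nonzero remainder: 8y + 56. Dividing through by 8 gives the monic gcd y + 7.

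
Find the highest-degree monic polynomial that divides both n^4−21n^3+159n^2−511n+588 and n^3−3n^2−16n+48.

By polynomial division,
  n^4−21n^3+159n^2−511n+588 = (n−18)(n^3−3n^2−16n+48) + (121n^2−847n+1452)
  n^3−3n^2−16n+48 = ((1/121)n+4/121)(121n^2−847n+1452) + (0)
Last nonzero remainder: 121n^2−847n+1452. Dividing through by 121 gives the monic gcd n^2−7n+12.

n^2−7n+12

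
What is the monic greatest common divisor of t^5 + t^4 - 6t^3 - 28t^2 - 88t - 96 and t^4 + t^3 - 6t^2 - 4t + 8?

t^2 + 4t + 4

By polynomial division,
  t^5 + t^4 - 6t^3 - 28t^2 - 88t - 96 = (t)(t^4 + t^3 - 6t^2 - 4t + 8) + (-24t^2 - 96t - 96)
  t^4 + t^3 - 6t^2 - 4t + 8 = (-(1/24)t^2 + (1/8)t - 1/12)(-24t^2 - 96t - 96) + (0)
Last nonzero remainder: -24t^2 - 96t - 96. Dividing through by -24 gives the monic gcd t^2 + 4t + 4.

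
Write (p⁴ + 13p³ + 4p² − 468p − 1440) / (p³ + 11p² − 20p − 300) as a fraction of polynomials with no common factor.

(p³ + 7p² − 38p − 240)/(p² + 5p − 50)

Apply the Euclidean algorithm:
  p⁴ + 13p³ + 4p² − 468p − 1440 = (p + 2)(p³ + 11p² − 20p − 300) + (2p² − 128p − 840)
  p³ + 11p² − 20p − 300 = ((1/2)p + 75/2)(2p² − 128p − 840) + (5200p + 31200)
  2p² − 128p − 840 = ((1/2600)p − 7/260)(5200p + 31200) + (0)
Last nonzero remainder: 5200p + 31200. Dividing through by 5200 gives the monic gcd p + 6.
Cancel p + 6 from numerator and denominator to get the reduced form.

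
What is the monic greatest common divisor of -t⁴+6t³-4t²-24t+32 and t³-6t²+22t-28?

t-2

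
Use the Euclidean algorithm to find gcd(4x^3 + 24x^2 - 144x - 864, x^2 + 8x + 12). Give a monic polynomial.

x + 6

Euclidean algorithm in ℚ[x]:
  4x^3 + 24x^2 - 144x - 864 = (4x - 8)(x^2 + 8x + 12) + (-128x - 768)
  x^2 + 8x + 12 = (-(1/128)x - 1/64)(-128x - 768) + (0)
Last nonzero remainder: -128x - 768. Dividing through by -128 gives the monic gcd x + 6.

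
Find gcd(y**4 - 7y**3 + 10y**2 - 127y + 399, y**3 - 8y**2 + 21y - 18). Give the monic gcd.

Euclidean algorithm in ℚ[y]:
  y**4 - 7y**3 + 10y**2 - 127y + 399 = (y + 1)(y**3 - 8y**2 + 21y - 18) + (-3y**2 - 130y + 417)
  y**3 - 8y**2 + 21y - 18 = (-(1/3)y + 154/9)(-3y**2 - 130y + 417) + ((21460/9)y - 21460/3)
  -3y**2 - 130y + 417 = (-(27/21460)y - 1251/21460)((21460/9)y - 21460/3) + (0)
Last nonzero remainder: (21460/9)y - 21460/3. Dividing through by 21460/9 gives the monic gcd y - 3.

y - 3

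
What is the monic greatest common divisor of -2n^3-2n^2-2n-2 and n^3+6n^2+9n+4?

Apply the Euclidean algorithm:
  -2n^3-2n^2-2n-2 = (-2)(n^3+6n^2+9n+4) + (10n^2+16n+6)
  n^3+6n^2+9n+4 = ((1/10)n+11/25)(10n^2+16n+6) + ((34/25)n+34/25)
  10n^2+16n+6 = ((125/17)n+75/17)((34/25)n+34/25) + (0)
Last nonzero remainder: (34/25)n+34/25. Dividing through by 34/25 gives the monic gcd n+1.

n+1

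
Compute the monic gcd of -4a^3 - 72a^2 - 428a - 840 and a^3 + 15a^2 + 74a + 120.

a^2 + 11a + 30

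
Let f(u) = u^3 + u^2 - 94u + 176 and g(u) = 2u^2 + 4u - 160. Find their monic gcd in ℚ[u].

u - 8

Apply the Euclidean algorithm:
  u^3 + u^2 - 94u + 176 = ((1/2)u - 1/2)(2u^2 + 4u - 160) + (-12u + 96)
  2u^2 + 4u - 160 = (-(1/6)u - 5/3)(-12u + 96) + (0)
Last nonzero remainder: -12u + 96. Dividing through by -12 gives the monic gcd u - 8.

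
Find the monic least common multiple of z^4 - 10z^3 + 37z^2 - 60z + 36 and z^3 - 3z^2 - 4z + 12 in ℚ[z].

z^5 - 8z^4 + 17z^3 + 14z^2 - 84z + 72

By polynomial division,
  z^4 - 10z^3 + 37z^2 - 60z + 36 = (z - 7)(z^3 - 3z^2 - 4z + 12) + (20z^2 - 100z + 120)
  z^3 - 3z^2 - 4z + 12 = ((1/20)z + 1/10)(20z^2 - 100z + 120) + (0)
Last nonzero remainder: 20z^2 - 100z + 120. Dividing through by 20 gives the monic gcd z^2 - 5z + 6.
Then lcm(f, g) = f·g / gcd(f, g); expanding and making the result monic gives the answer.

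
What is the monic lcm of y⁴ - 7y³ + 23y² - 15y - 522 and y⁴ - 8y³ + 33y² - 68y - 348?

y⁵ - 5y⁴ + 9y³ + 31y² - 552y - 1044

Apply the Euclidean algorithm:
  y⁴ - 7y³ + 23y² - 15y - 522 = (y⁴ - 8y³ + 33y² - 68y - 348) + (y³ - 10y² + 53y - 174)
  y⁴ - 8y³ + 33y² - 68y - 348 = (y + 2)(y³ - 10y² + 53y - 174) + (0)
The last nonzero remainder y³ - 10y² + 53y - 174 is already monic.
Then lcm(f, g) = f·g / gcd(f, g); expanding and making the result monic gives the answer.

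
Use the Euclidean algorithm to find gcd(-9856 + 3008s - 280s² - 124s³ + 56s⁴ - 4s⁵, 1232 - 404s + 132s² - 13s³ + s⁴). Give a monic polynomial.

14 - 3s + s²

Euclidean algorithm in ℚ[s]:
  -4s⁵ + 56s⁴ - 124s³ - 280s² + 3008s - 9856 = (-4s + 4)(s⁴ - 13s³ + 132s² - 404s + 1232) + (456s³ - 2424s² + 9552s - 14784)
  s⁴ - 13s³ + 132s² - 404s + 1232 = ((1/456)s - 73/4332)(456s³ - 2424s² + 9552s - 14784) + ((25344/361)s² - (76032/361)s + 354816/361)
  456s³ - 2424s² + 9552s - 14784 = ((6859/1056)s - 361/24)((25344/361)s² - (76032/361)s + 354816/361) + (0)
Last nonzero remainder: (25344/361)s² - (76032/361)s + 354816/361. Dividing through by 25344/361 gives the monic gcd s² - 3s + 14.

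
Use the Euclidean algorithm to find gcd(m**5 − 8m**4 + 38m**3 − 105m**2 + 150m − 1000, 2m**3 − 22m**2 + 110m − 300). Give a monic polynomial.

By polynomial division,
  m**5 − 8m**4 + 38m**3 − 105m**2 + 150m − 1000 = ((1/2)m**2 + (3/2)m + 8)(2m**3 − 22m**2 + 110m − 300) + (56m**2 − 280m + 1400)
  2m**3 − 22m**2 + 110m − 300 = ((1/28)m − 3/14)(56m**2 − 280m + 1400) + (0)
Last nonzero remainder: 56m**2 − 280m + 1400. Dividing through by 56 gives the monic gcd m**2 − 5m + 25.

m**2 − 5m + 25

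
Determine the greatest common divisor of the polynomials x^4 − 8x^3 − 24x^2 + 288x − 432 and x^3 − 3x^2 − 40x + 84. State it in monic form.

Euclidean algorithm in ℚ[x]:
  x^4 − 8x^3 − 24x^2 + 288x − 432 = (x − 5)(x^3 − 3x^2 − 40x + 84) + (x^2 + 4x − 12)
  x^3 − 3x^2 − 40x + 84 = (x − 7)(x^2 + 4x − 12) + (0)
The last nonzero remainder x^2 + 4x − 12 is already monic.

x^2 + 4x − 12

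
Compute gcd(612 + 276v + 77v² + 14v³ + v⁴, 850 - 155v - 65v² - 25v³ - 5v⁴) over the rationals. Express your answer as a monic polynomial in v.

Apply the Euclidean algorithm:
  v⁴ + 14v³ + 77v² + 276v + 612 = (-1/5)(-5v⁴ - 25v³ - 65v² - 155v + 850) + (9v³ + 64v² + 245v + 782)
  -5v⁴ - 25v³ - 65v² - 155v + 850 = (-(5/9)v + 95/81)(9v³ + 64v² + 245v + 782) + (-(320/81)v² - (640/81)v - 5440/81)
  9v³ + 64v² + 245v + 782 = (-(729/320)v - 1863/160)(-(320/81)v² - (640/81)v - 5440/81) + (0)
Last nonzero remainder: -(320/81)v² - (640/81)v - 5440/81. Dividing through by -320/81 gives the monic gcd v² + 2v + 17.

17 + 2v + v²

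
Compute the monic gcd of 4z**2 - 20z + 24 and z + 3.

1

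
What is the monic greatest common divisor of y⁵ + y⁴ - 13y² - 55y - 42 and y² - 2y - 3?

Apply the Euclidean algorithm:
  y⁵ + y⁴ - 13y² - 55y - 42 = (y³ + 3y² + 9y + 14)(y² - 2y - 3) + (0)
The last nonzero remainder y² - 2y - 3 is already monic.

y² - 2y - 3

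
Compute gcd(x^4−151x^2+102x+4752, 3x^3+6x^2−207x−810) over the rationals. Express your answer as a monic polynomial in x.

Euclidean algorithm in ℚ[x]:
  x^4−151x^2+102x+4752 = ((1/3)x−2/3)(3x^3+6x^2−207x−810) + (−78x^2+234x+4212)
  3x^3+6x^2−207x−810 = (−(1/26)x−5/26)(−78x^2+234x+4212) + (0)
Last nonzero remainder: −78x^2+234x+4212. Dividing through by −78 gives the monic gcd x^2−3x−54.

x^2−3x−54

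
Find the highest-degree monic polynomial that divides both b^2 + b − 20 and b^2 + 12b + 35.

Euclidean algorithm in ℚ[b]:
  b^2 + b − 20 = (b^2 + 12b + 35) + (−11b − 55)
  b^2 + 12b + 35 = (−(1/11)b − 7/11)(−11b − 55) + (0)
Last nonzero remainder: −11b − 55. Dividing through by −11 gives the monic gcd b + 5.

b + 5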